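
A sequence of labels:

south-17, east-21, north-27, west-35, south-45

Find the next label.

east-57

Direction: repeats south → east → north → west, so south, east, north, west, south → east.
Second component goes 17, 21, 27, 35, 45 → 57 (differences are 4, 6, 8, … (increasing by 2 each time)).
Combining the parts gives east-57.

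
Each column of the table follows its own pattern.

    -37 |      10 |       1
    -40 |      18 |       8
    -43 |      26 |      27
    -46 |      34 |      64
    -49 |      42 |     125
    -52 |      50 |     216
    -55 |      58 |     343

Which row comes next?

-58  66  512

For the first component, −3 each step: -37, -40, -43, -46, -49, -52, -55 → -58.
Second component — +8 each step: 10, 18, 26, 34, 42, 50, 58 → 66.
For the third component, perfect cubes: 1³, 2³, 3³, …: 1, 8, 27, 64, 125, 216, 343 → 512.
So the next row is -58  66  512.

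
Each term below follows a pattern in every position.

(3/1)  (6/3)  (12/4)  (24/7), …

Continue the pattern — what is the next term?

(48/11)

First slot — ×2 each step: 3, 6, 12, 24 → 48.
Second slot: each term is the sum of the two before it; 1, 3, 4, 7 → 11.
Putting it together: (48/11).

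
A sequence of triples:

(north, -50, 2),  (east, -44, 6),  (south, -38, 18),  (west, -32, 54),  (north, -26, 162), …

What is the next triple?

Direction: repeats north → east → south → west; north, east, south, west, north → east.
Second value: +6 each step, so -50, -44, -38, -32, -26 → -20.
Third value: ×3 each step, so 2, 6, 18, 54, 162 → 486.
Combining the parts gives (east, -20, 486).

(east, -20, 486)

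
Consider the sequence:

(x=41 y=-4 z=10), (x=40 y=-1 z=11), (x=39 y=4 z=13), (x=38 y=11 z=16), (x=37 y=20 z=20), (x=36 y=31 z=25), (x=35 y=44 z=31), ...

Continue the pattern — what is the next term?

(x=34 y=59 z=38)

X: −1 each step, so 41, 40, 39, 38, 37, 36, 35 → 34.
Y: differences are 3, 5, 7, … (increasing by 2 each time), so -4, -1, 4, 11, 20, 31, 44 → 59.
Z: 10, 11, 13, 16, 20, 25, 31 → 38 (differences are 1, 2, 3, … (increasing by 1 each time)).
Putting it together: (x=34 y=59 z=38).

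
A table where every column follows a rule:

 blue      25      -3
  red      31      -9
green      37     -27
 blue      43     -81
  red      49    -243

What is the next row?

Colour — repeats blue → red → green: blue, red, green, blue, red → green.
Second component: +6 each step, so 25, 31, 37, 43, 49 → 55.
Third component — ×3 each step: -3, -9, -27, -81, -243 → -729.
So the next row is green  55  -729.

green  55  -729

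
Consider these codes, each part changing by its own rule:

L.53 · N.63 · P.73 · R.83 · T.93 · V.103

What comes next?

Letter: letters move forward 2 places in the alphabet, so L, N, P, R, T, V → X.
Second component: +10 each step, so 53, 63, 73, 83, 93, 103 → 113.
So the next code is X.113.

X.113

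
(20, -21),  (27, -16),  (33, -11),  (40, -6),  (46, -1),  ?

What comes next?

(53, 4)

First entry: alternating steps +7, +6, +7, +6, …; 20, 27, 33, 40, 46 → 53.
For the second entry, +5 each step: -21, -16, -11, -6, -1 → 4.
Combining the parts gives (53, 4).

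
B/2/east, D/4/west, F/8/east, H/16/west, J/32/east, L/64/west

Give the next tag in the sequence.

N/128/east

For the letter, letters move forward 2 places in the alphabet: B, D, F, H, J, L → N.
Second component goes 2, 4, 8, 16, 32, 64 → 128 (×2 each step).
For the direction, alternates east ↔ west: east, west, east, west, east, west → east.
Combining the parts gives N/128/east.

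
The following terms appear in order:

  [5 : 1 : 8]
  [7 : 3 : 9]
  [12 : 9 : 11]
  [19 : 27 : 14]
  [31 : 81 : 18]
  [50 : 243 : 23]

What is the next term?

First entry: each term is the sum of the two before it; 5, 7, 12, 19, 31, 50 → 81.
Second entry: 1, 3, 9, 27, 81, 243 → 729 (×3 each step).
Third entry: differences are 1, 2, 3, … (increasing by 1 each time); 8, 9, 11, 14, 18, 23 → 29.
Combining the parts gives [81 : 729 : 29].

[81 : 729 : 29]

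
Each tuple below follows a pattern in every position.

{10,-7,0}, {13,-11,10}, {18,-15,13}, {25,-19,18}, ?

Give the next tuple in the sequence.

For the first part, differences are 3, 5, 7, … (increasing by 2 each time): 10, 13, 18, 25 → 34.
Second part goes -7, -11, -15, -19 → -23 (−4 each step).
For the third part, always the previous value of the first part: 0, 10, 13, 18 → 25.
Combining the parts gives {34,-23,25}.

{34,-23,25}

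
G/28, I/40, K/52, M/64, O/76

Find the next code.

Letter: letters move forward 2 places in the alphabet, so G, I, K, M, O → Q.
Second component: 28, 40, 52, 64, 76 → 88 (+12 each step).
So the next code is Q/88.

Q/88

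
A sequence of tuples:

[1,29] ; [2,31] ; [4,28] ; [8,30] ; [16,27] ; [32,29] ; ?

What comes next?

First slot goes 1, 2, 4, 8, 16, 32 → 64 (×2 each step).
Second slot: 29, 31, 28, 30, 27, 29 → 26 (alternating steps +2, −3, +2, −3, …).
Putting it together: [64,26].

[64,26]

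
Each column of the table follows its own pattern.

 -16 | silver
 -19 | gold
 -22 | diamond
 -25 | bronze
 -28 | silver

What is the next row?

-31  gold

First component goes -16, -19, -22, -25, -28 → -31 (−3 each step).
Rank: repeats silver → gold → diamond → bronze, so silver, gold, diamond, bronze, silver → gold.
Combining the parts gives -31  gold.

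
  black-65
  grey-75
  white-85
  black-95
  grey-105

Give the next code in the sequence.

Shade: black, grey, white, black, grey → white (repeats black → grey → white).
Second component: +10 each step; 65, 75, 85, 95, 105 → 115.
Combining the parts gives white-115.

white-115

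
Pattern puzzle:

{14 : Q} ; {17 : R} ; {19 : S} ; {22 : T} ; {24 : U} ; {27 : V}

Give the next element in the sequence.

First part: 14, 17, 19, 22, 24, 27 → 29 (alternating steps +3, +2, +3, +2, …).
Letter: letters move forward 1 place in the alphabet; Q, R, S, T, U, V → W.
So the next element is {29 : W}.

{29 : W}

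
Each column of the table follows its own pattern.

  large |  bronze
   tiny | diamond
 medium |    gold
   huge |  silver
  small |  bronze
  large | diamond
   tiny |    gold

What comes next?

medium  silver

Size — repeats large → tiny → medium → huge → small: large, tiny, medium, huge, small, large, tiny → medium.
Rank: repeats bronze → diamond → gold → silver, so bronze, diamond, gold, silver, bronze, diamond, gold → silver.
So the next row is medium  silver.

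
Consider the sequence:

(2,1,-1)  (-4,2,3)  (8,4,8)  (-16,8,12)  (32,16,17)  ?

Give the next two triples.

First coordinate: ×(-2) each step, so 2, -4, 8, -16, 32 → -64 → 128.
Second coordinate: ×2 each step; 1, 2, 4, 8, 16 → 32 → 64.
Third coordinate: alternating steps +4, +5, +4, +5, …, so -1, 3, 8, 12, 17 → 21 → 26.
Putting the parts together: (-64,32,21) and then (128,64,26).

(-64,32,21), (128,64,26)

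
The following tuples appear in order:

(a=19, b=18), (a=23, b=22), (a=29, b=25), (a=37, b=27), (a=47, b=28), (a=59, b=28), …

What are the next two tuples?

(a=73, b=27), (a=89, b=25)

A — differences are 4, 6, 8, … (increasing by 2 each time): 19, 23, 29, 37, 47, 59 → 73 → 89.
B — differences are 4, 3, 2, … (decreasing by 1 each time): 18, 22, 25, 27, 28, 28 → 27 → 25.
So the next two tuples are (a=73, b=27) and (a=89, b=25).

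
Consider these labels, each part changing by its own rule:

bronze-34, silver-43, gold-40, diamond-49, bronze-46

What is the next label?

silver-55

For the rank, repeats bronze → silver → gold → diamond: bronze, silver, gold, diamond, bronze → silver.
Second component: 34, 43, 40, 49, 46 → 55 (alternating steps +9, −3, +9, −3, …).
Putting it together: silver-55.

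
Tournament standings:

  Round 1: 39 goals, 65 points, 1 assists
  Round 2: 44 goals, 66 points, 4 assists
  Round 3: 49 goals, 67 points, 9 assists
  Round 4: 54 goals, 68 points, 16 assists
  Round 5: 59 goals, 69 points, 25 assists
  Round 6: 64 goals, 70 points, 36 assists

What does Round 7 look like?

69 goals, 71 points, 49 assists

Goals goes 39, 44, 49, 54, 59, 64 → 69 (+5 each step).
For the points, +1 each step: 65, 66, 67, 68, 69, 70 → 71.
Assists: perfect squares: 1², 2², 3², …, so 1, 4, 9, 16, 25, 36 → 49.
Putting it together: 69 goals, 71 points, 49 assists.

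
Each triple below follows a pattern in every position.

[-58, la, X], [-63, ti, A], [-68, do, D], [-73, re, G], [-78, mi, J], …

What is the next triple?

First part: -58, -63, -68, -73, -78 → -83 (−5 each step).
Note goes la, ti, do, re, mi → fa (runs through the solfège scale do→ti).
For the letter, letters move forward 3 places in the alphabet, wrapping Z→A: X, A, D, G, J → M.
Combining the parts gives [-83, fa, M].

[-83, fa, M]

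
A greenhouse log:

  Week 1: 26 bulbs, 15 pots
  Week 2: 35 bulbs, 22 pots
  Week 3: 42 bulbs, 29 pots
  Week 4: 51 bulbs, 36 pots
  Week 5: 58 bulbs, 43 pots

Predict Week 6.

67 bulbs, 50 pots

Bulbs: alternating steps +9, +7, +9, +7, …, so 26, 35, 42, 51, 58 → 67.
Pots: 15, 22, 29, 36, 43 → 50 (+7 each step).
Putting it together: 67 bulbs, 50 pots.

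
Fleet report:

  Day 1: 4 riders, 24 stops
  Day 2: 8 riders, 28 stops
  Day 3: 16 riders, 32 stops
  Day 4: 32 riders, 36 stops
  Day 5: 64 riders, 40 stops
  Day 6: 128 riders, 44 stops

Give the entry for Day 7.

For the riders, ×2 each step: 4, 8, 16, 32, 64, 128 → 256.
Stops: +4 each step; 24, 28, 32, 36, 40, 44 → 48.
Combining the parts gives 256 riders, 48 stops.

256 riders, 48 stops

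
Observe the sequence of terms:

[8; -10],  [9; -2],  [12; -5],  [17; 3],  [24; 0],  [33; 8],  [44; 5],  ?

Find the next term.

First part: differences are 1, 3, 5, … (increasing by 2 each time), so 8, 9, 12, 17, 24, 33, 44 → 57.
Second part — alternating steps +8, −3, +8, −3, …: -10, -2, -5, 3, 0, 8, 5 → 13.
Putting it together: [57; 13].

[57; 13]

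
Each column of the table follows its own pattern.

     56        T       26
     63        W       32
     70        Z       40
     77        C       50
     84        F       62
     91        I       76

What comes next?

First component: +7 each step; 56, 63, 70, 77, 84, 91 → 98.
For the letter, letters move forward 3 places in the alphabet, wrapping Z→A: T, W, Z, C, F, I → L.
Third component — differences are 6, 8, 10, … (increasing by 2 each time): 26, 32, 40, 50, 62, 76 → 92.
Putting it together: 98  L  92.

98  L  92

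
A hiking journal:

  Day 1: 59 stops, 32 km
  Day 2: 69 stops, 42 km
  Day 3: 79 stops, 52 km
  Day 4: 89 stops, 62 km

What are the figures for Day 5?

Stops: +10 each step; 59, 69, 79, 89 → 99.
Km: +10 each step, so 32, 42, 52, 62 → 72.
Putting it together: 99 stops, 72 km.

99 stops, 72 km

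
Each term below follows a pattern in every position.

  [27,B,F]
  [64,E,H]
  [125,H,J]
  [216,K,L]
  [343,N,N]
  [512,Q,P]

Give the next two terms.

First value — perfect cubes: 3³, 4³, 5³, …: 27, 64, 125, 216, 343, 512 → 729 → 1000.
First letter: B, E, H, K, N, Q → T → W (letters move forward 3 places in the alphabet).
Second letter goes F, H, J, L, N, P → R → T (letters move forward 2 places in the alphabet).
So the next two terms are [729,T,R] and [1000,W,T].

[729,T,R], [1000,W,T]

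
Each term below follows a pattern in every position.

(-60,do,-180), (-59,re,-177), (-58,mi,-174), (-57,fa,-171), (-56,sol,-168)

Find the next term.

First value: +1 each step, so -60, -59, -58, -57, -56 → -55.
Note goes do, re, mi, fa, sol → la (runs through the solfège scale do→ti).
Third value: always 3 × the first value; -180, -177, -174, -171, -168 → -165.
Putting it together: (-55,la,-165).

(-55,la,-165)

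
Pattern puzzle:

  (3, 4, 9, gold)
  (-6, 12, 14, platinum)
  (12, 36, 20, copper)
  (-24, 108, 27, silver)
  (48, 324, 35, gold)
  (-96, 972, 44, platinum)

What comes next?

First slot goes 3, -6, 12, -24, 48, -96 → 192 (×(-2) each step).
Second slot: ×3 each step; 4, 12, 36, 108, 324, 972 → 2916.
Third slot — differences are 5, 6, 7, … (increasing by 1 each time): 9, 14, 20, 27, 35, 44 → 54.
Metal goes gold, platinum, copper, silver, gold, platinum → copper (repeats gold → platinum → copper → silver).
Putting it together: (192, 2916, 54, copper).

(192, 2916, 54, copper)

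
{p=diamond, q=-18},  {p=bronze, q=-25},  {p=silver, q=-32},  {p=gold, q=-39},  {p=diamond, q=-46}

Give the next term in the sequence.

P goes diamond, bronze, silver, gold, diamond → bronze (repeats diamond → bronze → silver → gold).
Q — −7 each step: -18, -25, -32, -39, -46 → -53.
Combining the parts gives {p=bronze, q=-53}.

{p=bronze, q=-53}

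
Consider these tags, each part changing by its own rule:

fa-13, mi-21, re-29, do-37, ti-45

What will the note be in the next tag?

Note: runs backward through the solfège scale do→ti; fa, mi, re, do, ti → la.

la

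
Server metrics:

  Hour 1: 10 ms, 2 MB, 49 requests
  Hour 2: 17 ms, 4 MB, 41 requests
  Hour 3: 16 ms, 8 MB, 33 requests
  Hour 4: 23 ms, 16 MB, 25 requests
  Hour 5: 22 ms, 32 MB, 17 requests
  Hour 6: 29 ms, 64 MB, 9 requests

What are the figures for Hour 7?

Ms: alternating steps +7, −1, +7, −1, …; 10, 17, 16, 23, 22, 29 → 28.
MB goes 2, 4, 8, 16, 32, 64 → 128 (×2 each step).
Requests: 49, 41, 33, 25, 17, 9 → 1 (−8 each step).
Combining the parts gives 28 ms, 128 MB, 1 requests.

28 ms, 128 MB, 1 requests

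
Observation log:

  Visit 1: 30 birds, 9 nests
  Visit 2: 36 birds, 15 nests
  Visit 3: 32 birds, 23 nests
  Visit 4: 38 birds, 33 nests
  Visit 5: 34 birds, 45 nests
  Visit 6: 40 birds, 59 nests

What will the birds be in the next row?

36

Birds: alternating steps +6, −4, +6, −4, …, so 30, 36, 32, 38, 34, 40 → 36.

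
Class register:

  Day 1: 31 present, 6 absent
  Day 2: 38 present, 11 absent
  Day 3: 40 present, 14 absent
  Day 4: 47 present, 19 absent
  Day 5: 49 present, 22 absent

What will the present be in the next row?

56

Present — alternating steps +7, +2, +7, +2, …: 31, 38, 40, 47, 49 → 56.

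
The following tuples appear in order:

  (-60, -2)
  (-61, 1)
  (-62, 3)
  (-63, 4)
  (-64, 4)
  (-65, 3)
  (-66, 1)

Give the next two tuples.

(-67, -2), (-68, -6)

First component: −1 each step; -60, -61, -62, -63, -64, -65, -66 → -67 → -68.
For the second component, differences are 3, 2, 1, … (decreasing by 1 each time): -2, 1, 3, 4, 4, 3, 1 → -2 → -6.
Putting the parts together: (-67, -2) and then (-68, -6).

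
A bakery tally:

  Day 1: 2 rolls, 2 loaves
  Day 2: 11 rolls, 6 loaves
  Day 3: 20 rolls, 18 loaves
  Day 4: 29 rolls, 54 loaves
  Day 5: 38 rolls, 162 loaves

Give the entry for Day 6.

47 rolls, 486 loaves

Rolls goes 2, 11, 20, 29, 38 → 47 (+9 each step).
Loaves: ×3 each step, so 2, 6, 18, 54, 162 → 486.
Combining the parts gives 47 rolls, 486 loaves.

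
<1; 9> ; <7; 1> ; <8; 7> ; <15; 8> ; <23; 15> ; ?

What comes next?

First component: 1, 7, 8, 15, 23 → 38 (each term is the sum of the two before it).
Second component goes 9, 1, 7, 8, 15 → 23 (always the previous value of the first component).
So the next term is <38; 23>.

<38; 23>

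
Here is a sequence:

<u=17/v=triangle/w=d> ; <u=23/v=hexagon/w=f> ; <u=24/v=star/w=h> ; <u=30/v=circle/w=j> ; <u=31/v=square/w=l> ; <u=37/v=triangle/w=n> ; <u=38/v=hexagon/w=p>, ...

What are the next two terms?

<u=44/v=star/w=r>, <u=45/v=circle/w=t>

U — alternating steps +6, +1, +6, +1, …: 17, 23, 24, 30, 31, 37, 38 → 44 → 45.
V goes triangle, hexagon, star, circle, square, triangle, hexagon → star → circle (repeats triangle → hexagon → star → circle → square).
W: d, f, h, j, l, n, p → r → t (letters move forward 2 places in the alphabet).
So the next two terms are <u=44/v=star/w=r> and <u=45/v=circle/w=t>.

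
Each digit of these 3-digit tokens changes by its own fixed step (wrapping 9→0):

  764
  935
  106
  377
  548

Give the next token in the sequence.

First digit: +2 each step, mod 10, so 7, 9, 1, 3, 5 → 7.
Second digit: −3 each step, mod 10, so 6, 3, 0, 7, 4 → 1.
Third digit: +1 each step, mod 10; 4, 5, 6, 7, 8 → 9.
Combining the parts gives 719.

719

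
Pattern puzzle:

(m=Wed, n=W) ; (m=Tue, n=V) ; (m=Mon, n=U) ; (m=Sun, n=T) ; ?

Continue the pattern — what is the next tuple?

(m=Sat, n=S)

M: runs backward through the weekdays Mon→Sun; Wed, Tue, Mon, Sun → Sat.
N — letters move back 1 place in the alphabet: W, V, U, T → S.
So the next tuple is (m=Sat, n=S).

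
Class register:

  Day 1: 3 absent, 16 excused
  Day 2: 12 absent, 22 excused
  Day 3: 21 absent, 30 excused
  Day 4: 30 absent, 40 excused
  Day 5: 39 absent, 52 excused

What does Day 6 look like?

Absent: +9 each step; 3, 12, 21, 30, 39 → 48.
Excused — differences are 6, 8, 10, … (increasing by 2 each time): 16, 22, 30, 40, 52 → 66.
Combining the parts gives 48 absent, 66 excused.

48 absent, 66 excused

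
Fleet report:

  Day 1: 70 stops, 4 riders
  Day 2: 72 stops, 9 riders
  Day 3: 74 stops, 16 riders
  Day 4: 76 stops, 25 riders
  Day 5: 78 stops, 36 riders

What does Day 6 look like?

Stops — +2 each step: 70, 72, 74, 76, 78 → 80.
Riders goes 4, 9, 16, 25, 36 → 49 (perfect squares: 2², 3², 4², …).
Combining the parts gives 80 stops, 49 riders.

80 stops, 49 riders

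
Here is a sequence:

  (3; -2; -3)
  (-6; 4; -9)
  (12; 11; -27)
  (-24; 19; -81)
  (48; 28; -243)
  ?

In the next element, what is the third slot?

For the third slot, ×3 each step: -3, -9, -27, -81, -243 → -729.

-729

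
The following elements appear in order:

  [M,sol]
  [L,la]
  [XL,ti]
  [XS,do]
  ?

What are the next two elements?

For the size, runs through clothing sizes XS→XL: M, L, XL, XS → S → M.
Note: sol, la, ti, do → re → mi (runs through the solfège scale do→ti).
So the next two elements are [S,re] and [M,mi].

[S,re], [M,mi]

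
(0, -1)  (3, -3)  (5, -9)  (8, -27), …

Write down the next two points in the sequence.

(10, -81), (13, -243)

First component: alternating steps +3, +2, +3, +2, …; 0, 3, 5, 8 → 10 → 13.
Second component: ×3 each step; -1, -3, -9, -27 → -81 → -243.
Putting the parts together: (10, -81) and then (13, -243).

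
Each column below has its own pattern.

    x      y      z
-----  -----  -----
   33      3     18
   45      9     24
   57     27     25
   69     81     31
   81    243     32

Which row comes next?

93  729  38

Column x — +12 each step: 33, 45, 57, 69, 81 → 93.
Column y goes 3, 9, 27, 81, 243 → 729 (×3 each step).
Column z: alternating steps +6, +1, +6, +1, …, so 18, 24, 25, 31, 32 → 38.
Putting it together: 93  729  38.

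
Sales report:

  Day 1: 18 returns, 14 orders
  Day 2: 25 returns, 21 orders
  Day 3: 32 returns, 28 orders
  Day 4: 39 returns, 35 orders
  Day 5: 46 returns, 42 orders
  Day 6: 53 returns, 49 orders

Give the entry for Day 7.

60 returns, 56 orders

Returns goes 18, 25, 32, 39, 46, 53 → 60 (+7 each step).
For the orders, always 4 less than the returns: 14, 21, 28, 35, 42, 49 → 56.
Putting it together: 60 returns, 56 orders.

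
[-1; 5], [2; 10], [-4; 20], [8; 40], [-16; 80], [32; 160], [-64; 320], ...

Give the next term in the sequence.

First value: -1, 2, -4, 8, -16, 32, -64 → 128 (×(-2) each step).
Second value — ×2 each step: 5, 10, 20, 40, 80, 160, 320 → 640.
Combining the parts gives [128; 640].

[128; 640]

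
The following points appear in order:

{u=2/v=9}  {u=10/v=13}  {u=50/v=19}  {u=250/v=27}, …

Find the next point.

{u=1250/v=37}

U goes 2, 10, 50, 250 → 1250 (×5 each step).
V goes 9, 13, 19, 27 → 37 (differences are 4, 6, 8, … (increasing by 2 each time)).
Combining the parts gives {u=1250/v=37}.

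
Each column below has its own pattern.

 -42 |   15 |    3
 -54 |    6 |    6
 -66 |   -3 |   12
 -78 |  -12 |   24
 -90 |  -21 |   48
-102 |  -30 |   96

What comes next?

-114  -39  192

First component — −12 each step: -42, -54, -66, -78, -90, -102 → -114.
For the second component, −9 each step: 15, 6, -3, -12, -21, -30 → -39.
Third component: 3, 6, 12, 24, 48, 96 → 192 (×2 each step).
Putting it together: -114  -39  192.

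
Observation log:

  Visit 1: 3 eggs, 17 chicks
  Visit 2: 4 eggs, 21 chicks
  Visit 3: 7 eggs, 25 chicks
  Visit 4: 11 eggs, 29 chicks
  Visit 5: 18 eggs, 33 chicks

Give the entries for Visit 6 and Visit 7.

Eggs: each term is the sum of the two before it; 3, 4, 7, 11, 18 → 29 → 47.
Chicks goes 17, 21, 25, 29, 33 → 37 → 41 (+4 each step).
So the next two records are 29 eggs, 37 chicks and 47 eggs, 41 chicks.

29 eggs, 37 chicks; 47 eggs, 41 chicks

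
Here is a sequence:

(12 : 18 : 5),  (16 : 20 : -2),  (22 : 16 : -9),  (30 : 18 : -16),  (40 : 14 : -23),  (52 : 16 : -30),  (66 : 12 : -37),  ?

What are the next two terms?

(82 : 14 : -44), (100 : 10 : -51)

First value goes 12, 16, 22, 30, 40, 52, 66 → 82 → 100 (differences are 4, 6, 8, … (increasing by 2 each time)).
Second value — alternating steps +2, −4, +2, −4, …: 18, 20, 16, 18, 14, 16, 12 → 14 → 10.
Third value: −7 each step, so 5, -2, -9, -16, -23, -30, -37 → -44 → -51.
So the next two terms are (82 : 14 : -44) and (100 : 10 : -51).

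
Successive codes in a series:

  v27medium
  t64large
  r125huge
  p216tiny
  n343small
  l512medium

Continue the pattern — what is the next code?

For the letter, letters move back 2 places in the alphabet: v, t, r, p, n, l → j.
Second component: perfect cubes: 3³, 4³, 5³, …, so 27, 64, 125, 216, 343, 512 → 729.
Size: repeats medium → large → huge → tiny → small, so medium, large, huge, tiny, small, medium → large.
Putting it together: j729large.

j729large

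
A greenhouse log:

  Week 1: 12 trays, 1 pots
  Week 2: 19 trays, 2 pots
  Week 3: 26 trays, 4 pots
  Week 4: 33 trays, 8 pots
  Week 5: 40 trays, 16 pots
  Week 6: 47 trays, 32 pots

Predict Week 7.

Trays — +7 each step: 12, 19, 26, 33, 40, 47 → 54.
Pots — ×2 each step: 1, 2, 4, 8, 16, 32 → 64.
Putting it together: 54 trays, 64 pots.

54 trays, 64 pots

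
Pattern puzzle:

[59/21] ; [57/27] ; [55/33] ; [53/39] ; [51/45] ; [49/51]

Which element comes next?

For the first component, −2 each step: 59, 57, 55, 53, 51, 49 → 47.
Second component — +6 each step: 21, 27, 33, 39, 45, 51 → 57.
Putting it together: [47/57].

[47/57]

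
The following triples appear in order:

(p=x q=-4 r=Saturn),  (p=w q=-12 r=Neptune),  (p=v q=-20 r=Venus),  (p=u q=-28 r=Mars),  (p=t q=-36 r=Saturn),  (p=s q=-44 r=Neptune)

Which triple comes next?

P: letters move back 1 place in the alphabet, so x, w, v, u, t, s → r.
Q: −8 each step, so -4, -12, -20, -28, -36, -44 → -52.
R: repeats Saturn → Neptune → Venus → Mars; Saturn, Neptune, Venus, Mars, Saturn, Neptune → Venus.
Putting it together: (p=r q=-52 r=Venus).

(p=r q=-52 r=Venus)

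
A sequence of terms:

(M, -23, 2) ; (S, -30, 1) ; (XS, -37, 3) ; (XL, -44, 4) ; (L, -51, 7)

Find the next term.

(M, -58, 11)

Size — runs backward through clothing sizes XS→XL: M, S, XS, XL, L → M.
Second coordinate: −7 each step, so -23, -30, -37, -44, -51 → -58.
Third coordinate: 2, 1, 3, 4, 7 → 11 (each term is the sum of the two before it).
Putting it together: (M, -58, 11).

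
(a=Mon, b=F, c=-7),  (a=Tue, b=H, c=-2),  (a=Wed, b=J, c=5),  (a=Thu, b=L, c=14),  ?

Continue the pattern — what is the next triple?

A: runs through the weekdays Mon→Sun; Mon, Tue, Wed, Thu → Fri.
B goes F, H, J, L → N (letters move forward 2 places in the alphabet).
C: differences are 5, 7, 9, … (increasing by 2 each time); -7, -2, 5, 14 → 25.
Combining the parts gives (a=Fri, b=N, c=25).

(a=Fri, b=N, c=25)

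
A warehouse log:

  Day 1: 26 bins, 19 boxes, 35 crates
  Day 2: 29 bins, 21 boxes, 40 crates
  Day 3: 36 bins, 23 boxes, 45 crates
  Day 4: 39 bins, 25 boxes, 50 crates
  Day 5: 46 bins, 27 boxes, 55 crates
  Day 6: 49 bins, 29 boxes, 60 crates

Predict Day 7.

For the bins, alternating steps +3, +7, +3, +7, …: 26, 29, 36, 39, 46, 49 → 56.
For the boxes, +2 each step: 19, 21, 23, 25, 27, 29 → 31.
Crates goes 35, 40, 45, 50, 55, 60 → 65 (+5 each step).
Combining the parts gives 56 bins, 31 boxes, 65 crates.

56 bins, 31 boxes, 65 crates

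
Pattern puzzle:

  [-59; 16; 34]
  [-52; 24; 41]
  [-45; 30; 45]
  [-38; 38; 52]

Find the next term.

[-31; 44; 56]

First entry — +7 each step: -59, -52, -45, -38 → -31.
Second entry: alternating steps +8, +6, +8, +6, …, so 16, 24, 30, 38 → 44.
Third entry goes 34, 41, 45, 52 → 56 (alternating steps +7, +4, +7, +4, …).
So the next term is [-31; 44; 56].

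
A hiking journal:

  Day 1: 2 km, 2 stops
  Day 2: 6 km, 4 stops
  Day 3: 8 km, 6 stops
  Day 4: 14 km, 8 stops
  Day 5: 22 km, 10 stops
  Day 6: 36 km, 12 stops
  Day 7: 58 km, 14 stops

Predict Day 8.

94 km, 16 stops

Km goes 2, 6, 8, 14, 22, 36, 58 → 94 (each term is the sum of the two before it).
Stops goes 2, 4, 6, 8, 10, 12, 14 → 16 (+2 each step).
Combining the parts gives 94 km, 16 stops.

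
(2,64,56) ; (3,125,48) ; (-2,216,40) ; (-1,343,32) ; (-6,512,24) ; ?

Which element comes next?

For the first value, alternating steps +1, −5, +1, −5, …: 2, 3, -2, -1, -6 → -5.
Second value goes 64, 125, 216, 343, 512 → 729 (perfect cubes: 4³, 5³, 6³, …).
Third value: −8 each step; 56, 48, 40, 32, 24 → 16.
Combining the parts gives (-5,729,16).

(-5,729,16)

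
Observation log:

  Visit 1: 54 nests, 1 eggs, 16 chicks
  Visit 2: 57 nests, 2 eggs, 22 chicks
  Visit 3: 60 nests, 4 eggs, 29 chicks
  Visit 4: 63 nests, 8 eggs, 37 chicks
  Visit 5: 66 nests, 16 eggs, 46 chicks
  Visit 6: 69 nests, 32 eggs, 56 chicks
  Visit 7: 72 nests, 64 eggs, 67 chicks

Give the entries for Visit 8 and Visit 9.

Nests: 54, 57, 60, 63, 66, 69, 72 → 75 → 78 (+3 each step).
Eggs: 1, 2, 4, 8, 16, 32, 64 → 128 → 256 (×2 each step).
Chicks: 16, 22, 29, 37, 46, 56, 67 → 79 → 92 (differences are 6, 7, 8, … (increasing by 1 each time)).
Putting the parts together: 75 nests, 128 eggs, 79 chicks and then 78 nests, 256 eggs, 92 chicks.

75 nests, 128 eggs, 79 chicks; 78 nests, 256 eggs, 92 chicks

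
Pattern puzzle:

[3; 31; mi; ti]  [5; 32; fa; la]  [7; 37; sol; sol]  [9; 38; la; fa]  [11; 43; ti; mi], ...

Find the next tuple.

[13; 44; do; re]

First entry: +2 each step, so 3, 5, 7, 9, 11 → 13.
Second entry goes 31, 32, 37, 38, 43 → 44 (alternating steps +1, +5, +1, +5, …).
For the first note, runs through the solfège scale do→ti: mi, fa, sol, la, ti → do.
Second note: runs backward through the solfège scale do→ti, so ti, la, sol, fa, mi → re.
So the next tuple is [13; 44; do; re].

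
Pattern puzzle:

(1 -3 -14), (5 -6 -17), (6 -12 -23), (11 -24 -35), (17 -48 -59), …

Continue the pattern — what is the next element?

First value goes 1, 5, 6, 11, 17 → 28 (each term is the sum of the two before it).
For the second value, ×2 each step: -3, -6, -12, -24, -48 → -96.
Third value — always 11 less than the second value: -14, -17, -23, -35, -59 → -107.
Putting it together: (28 -96 -107).

(28 -96 -107)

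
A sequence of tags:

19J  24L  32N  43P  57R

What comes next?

74T

First component: differences are 5, 8, 11, … (increasing by 3 each time); 19, 24, 32, 43, 57 → 74.
Letter goes J, L, N, P, R → T (letters move forward 2 places in the alphabet).
So the next tag is 74T.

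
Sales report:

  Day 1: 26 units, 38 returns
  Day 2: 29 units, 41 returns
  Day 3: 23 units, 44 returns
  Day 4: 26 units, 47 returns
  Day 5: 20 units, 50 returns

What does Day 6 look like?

23 units, 53 returns

Units: 26, 29, 23, 26, 20 → 23 (alternating steps +3, −6, +3, −6, …).
Returns goes 38, 41, 44, 47, 50 → 53 (+3 each step).
Combining the parts gives 23 units, 53 returns.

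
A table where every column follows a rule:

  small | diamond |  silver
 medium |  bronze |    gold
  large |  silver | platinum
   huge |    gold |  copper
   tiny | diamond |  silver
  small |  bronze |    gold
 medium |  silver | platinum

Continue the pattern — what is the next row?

large  gold  copper

Size: small, medium, large, huge, tiny, small, medium → large (repeats small → medium → large → huge → tiny).
Rank: repeats diamond → bronze → silver → gold, so diamond, bronze, silver, gold, diamond, bronze, silver → gold.
Metal — repeats silver → gold → platinum → copper: silver, gold, platinum, copper, silver, gold, platinum → copper.
So the next row is large  gold  copper.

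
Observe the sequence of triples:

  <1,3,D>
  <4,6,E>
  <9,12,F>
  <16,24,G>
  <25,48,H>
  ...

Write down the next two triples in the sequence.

<36,96,I>, <49,192,J>

First component: perfect squares: 1², 2², 3², …; 1, 4, 9, 16, 25 → 36 → 49.
Second component — ×2 each step: 3, 6, 12, 24, 48 → 96 → 192.
Letter: letters move forward 1 place in the alphabet, so D, E, F, G, H → I → J.
So the next two triples are <36,96,I> and <49,192,J>.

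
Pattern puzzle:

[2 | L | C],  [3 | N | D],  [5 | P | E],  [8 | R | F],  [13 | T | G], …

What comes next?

[21 | V | H]

First part: each term is the sum of the two before it; 2, 3, 5, 8, 13 → 21.
First letter goes L, N, P, R, T → V (letters move forward 2 places in the alphabet).
Second letter goes C, D, E, F, G → H (letters move forward 1 place in the alphabet).
So the next triple is [21 | V | H].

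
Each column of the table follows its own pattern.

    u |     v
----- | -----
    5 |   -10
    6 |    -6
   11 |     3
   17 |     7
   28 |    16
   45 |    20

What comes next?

Column u: each term is the sum of the two before it; 5, 6, 11, 17, 28, 45 → 73.
Column v: -10, -6, 3, 7, 16, 20 → 29 (alternating steps +4, +9, +4, +9, …).
Combining the parts gives 73  29.

73  29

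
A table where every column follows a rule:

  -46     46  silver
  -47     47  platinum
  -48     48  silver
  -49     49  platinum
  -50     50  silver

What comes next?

First component: -46, -47, -48, -49, -50 → -51 (−1 each step).
Second component goes 46, 47, 48, 49, 50 → 51 (always the negative of the first component).
Metal: alternates silver ↔ platinum, so silver, platinum, silver, platinum, silver → platinum.
Putting it together: -51  51  platinum.

-51  51  platinum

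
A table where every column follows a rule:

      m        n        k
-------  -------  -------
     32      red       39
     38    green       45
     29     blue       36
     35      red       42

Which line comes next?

26  green  33

Column m — alternating steps +6, −9, +6, −9, …: 32, 38, 29, 35 → 26.
Column n — repeats red → green → blue: red, green, blue, red → green.
Column k: 39, 45, 36, 42 → 33 (alternating steps +6, −9, +6, −9, …).
So the next line is 26  green  33.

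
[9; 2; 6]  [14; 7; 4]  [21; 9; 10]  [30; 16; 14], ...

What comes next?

First entry: differences are 5, 7, 9, … (increasing by 2 each time), so 9, 14, 21, 30 → 41.
Second entry: each term is the sum of the two before it; 2, 7, 9, 16 → 25.
For the third entry, each term is the sum of the two before it: 6, 4, 10, 14 → 24.
So the next term is [41; 25; 24].

[41; 25; 24]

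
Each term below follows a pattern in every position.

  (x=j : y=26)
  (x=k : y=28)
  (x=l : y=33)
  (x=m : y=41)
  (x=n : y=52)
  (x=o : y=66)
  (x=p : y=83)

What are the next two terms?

For the x, letters move forward 1 place in the alphabet: j, k, l, m, n, o, p → q → r.
For the y, differences are 2, 5, 8, … (increasing by 3 each time): 26, 28, 33, 41, 52, 66, 83 → 103 → 126.
Putting the parts together: (x=q : y=103) and then (x=r : y=126).

(x=q : y=103), (x=r : y=126)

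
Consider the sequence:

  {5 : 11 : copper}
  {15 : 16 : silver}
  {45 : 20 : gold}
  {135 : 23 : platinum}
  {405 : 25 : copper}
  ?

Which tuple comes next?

For the first part, ×3 each step: 5, 15, 45, 135, 405 → 1215.
For the second part, differences are 5, 4, 3, … (decreasing by 1 each time): 11, 16, 20, 23, 25 → 26.
Metal: repeats copper → silver → gold → platinum, so copper, silver, gold, platinum, copper → silver.
Putting it together: {1215 : 26 : silver}.

{1215 : 26 : silver}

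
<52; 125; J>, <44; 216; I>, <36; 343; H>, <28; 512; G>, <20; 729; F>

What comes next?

First slot: 52, 44, 36, 28, 20 → 12 (−8 each step).
Second slot: 125, 216, 343, 512, 729 → 1000 (perfect cubes: 5³, 6³, 7³, …).
For the letter, letters move back 1 place in the alphabet: J, I, H, G, F → E.
Combining the parts gives <12; 1000; E>.

<12; 1000; E>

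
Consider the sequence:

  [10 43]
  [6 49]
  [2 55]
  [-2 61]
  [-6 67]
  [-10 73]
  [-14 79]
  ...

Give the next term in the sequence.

[-18 85]

First slot goes 10, 6, 2, -2, -6, -10, -14 → -18 (−4 each step).
Second slot: +6 each step, so 43, 49, 55, 61, 67, 73, 79 → 85.
Combining the parts gives [-18 85].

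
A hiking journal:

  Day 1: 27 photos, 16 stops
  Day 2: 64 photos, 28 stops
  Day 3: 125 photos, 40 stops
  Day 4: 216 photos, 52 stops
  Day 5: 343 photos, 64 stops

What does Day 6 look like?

512 photos, 76 stops

Photos: 27, 64, 125, 216, 343 → 512 (perfect cubes: 3³, 4³, 5³, …).
For the stops, +12 each step: 16, 28, 40, 52, 64 → 76.
Putting it together: 512 photos, 76 stops.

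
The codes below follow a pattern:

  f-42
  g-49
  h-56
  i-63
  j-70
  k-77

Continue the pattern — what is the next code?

l-84

Letter: letters move forward 1 place in the alphabet; f, g, h, i, j, k → l.
Second component: +7 each step, so 42, 49, 56, 63, 70, 77 → 84.
So the next code is l-84.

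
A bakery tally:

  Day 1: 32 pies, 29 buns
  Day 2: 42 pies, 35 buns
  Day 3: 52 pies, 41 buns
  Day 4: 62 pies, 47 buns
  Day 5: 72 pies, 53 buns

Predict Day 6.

82 pies, 59 buns

Pies — +10 each step: 32, 42, 52, 62, 72 → 82.
Buns: 29, 35, 41, 47, 53 → 59 (+6 each step).
So the next line is 82 pies, 59 buns.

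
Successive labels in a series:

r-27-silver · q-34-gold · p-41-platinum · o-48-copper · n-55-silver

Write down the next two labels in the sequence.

Letter: letters move back 1 place in the alphabet, so r, q, p, o, n → m → l.
Second component: +7 each step; 27, 34, 41, 48, 55 → 62 → 69.
For the metal, repeats silver → gold → platinum → copper: silver, gold, platinum, copper, silver → gold → platinum.
Putting the parts together: m-62-gold and then l-69-platinum.

m-62-gold then l-69-platinum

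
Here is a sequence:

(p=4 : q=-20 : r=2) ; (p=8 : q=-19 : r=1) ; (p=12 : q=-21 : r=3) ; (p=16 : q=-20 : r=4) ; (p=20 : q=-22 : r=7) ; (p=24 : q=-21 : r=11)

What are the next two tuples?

P — +4 each step: 4, 8, 12, 16, 20, 24 → 28 → 32.
Q — alternating steps +1, −2, +1, −2, …: -20, -19, -21, -20, -22, -21 → -23 → -22.
R: 2, 1, 3, 4, 7, 11 → 18 → 29 (each term is the sum of the two before it).
So the next two tuples are (p=28 : q=-23 : r=18) and (p=32 : q=-22 : r=29).

(p=28 : q=-23 : r=18), (p=32 : q=-22 : r=29)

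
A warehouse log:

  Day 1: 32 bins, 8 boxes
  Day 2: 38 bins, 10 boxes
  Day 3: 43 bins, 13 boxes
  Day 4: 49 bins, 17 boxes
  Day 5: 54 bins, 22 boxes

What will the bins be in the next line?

Bins: alternating steps +6, +5, +6, +5, …; 32, 38, 43, 49, 54 → 60.
Boxes: 8, 10, 13, 17, 22 → 28 (differences are 2, 3, 4, … (increasing by 1 each time)).

60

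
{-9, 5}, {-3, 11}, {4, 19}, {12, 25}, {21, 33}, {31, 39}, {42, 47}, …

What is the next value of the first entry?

54

For the first entry, differences are 6, 7, 8, … (increasing by 1 each time): -9, -3, 4, 12, 21, 31, 42 → 54.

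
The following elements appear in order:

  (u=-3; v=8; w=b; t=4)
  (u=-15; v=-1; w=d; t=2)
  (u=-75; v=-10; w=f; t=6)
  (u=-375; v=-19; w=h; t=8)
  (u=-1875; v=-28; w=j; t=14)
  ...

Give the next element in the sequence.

For the u, ×5 each step: -3, -15, -75, -375, -1875 → -9375.
For the v, −9 each step: 8, -1, -10, -19, -28 → -37.
W goes b, d, f, h, j → l (letters move forward 2 places in the alphabet).
T goes 4, 2, 6, 8, 14 → 22 (each term is the sum of the two before it).
So the next element is (u=-9375; v=-37; w=l; t=22).

(u=-9375; v=-37; w=l; t=22)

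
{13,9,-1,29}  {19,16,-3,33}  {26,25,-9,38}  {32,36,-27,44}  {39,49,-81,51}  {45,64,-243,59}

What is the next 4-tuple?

{52,81,-729,68}

First coordinate goes 13, 19, 26, 32, 39, 45 → 52 (alternating steps +6, +7, +6, +7, …).
Second coordinate: 9, 16, 25, 36, 49, 64 → 81 (perfect squares: 3², 4², 5², …).
For the third coordinate, ×3 each step: -1, -3, -9, -27, -81, -243 → -729.
For the fourth coordinate, differences are 4, 5, 6, … (increasing by 1 each time): 29, 33, 38, 44, 51, 59 → 68.
So the next 4-tuple is {52,81,-729,68}.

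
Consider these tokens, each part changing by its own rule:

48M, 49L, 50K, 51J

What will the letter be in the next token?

I

Letter — letters move back 1 place in the alphabet: M, L, K, J → I.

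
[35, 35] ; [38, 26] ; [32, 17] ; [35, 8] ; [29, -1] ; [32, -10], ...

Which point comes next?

[26, -19]

First part: alternating steps +3, −6, +3, −6, …; 35, 38, 32, 35, 29, 32 → 26.
Second part — −9 each step: 35, 26, 17, 8, -1, -10 → -19.
Combining the parts gives [26, -19].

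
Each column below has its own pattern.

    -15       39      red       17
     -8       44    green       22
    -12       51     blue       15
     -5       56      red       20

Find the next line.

First component — alternating steps +7, −4, +7, −4, …: -15, -8, -12, -5 → -9.
Second component goes 39, 44, 51, 56 → 63 (alternating steps +5, +7, +5, +7, …).
Colour — repeats red → green → blue: red, green, blue, red → green.
Fourth component — alternating steps +5, −7, +5, −7, …: 17, 22, 15, 20 → 13.
Putting it together: -9  63  green  13.

-9  63  green  13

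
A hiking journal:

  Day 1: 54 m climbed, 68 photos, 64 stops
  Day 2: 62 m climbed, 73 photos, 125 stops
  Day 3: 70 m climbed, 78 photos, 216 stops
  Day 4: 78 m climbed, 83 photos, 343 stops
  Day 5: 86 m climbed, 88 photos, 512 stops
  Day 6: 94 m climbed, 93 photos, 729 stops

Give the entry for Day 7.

M climbed: 54, 62, 70, 78, 86, 94 → 102 (+8 each step).
Photos: +5 each step, so 68, 73, 78, 83, 88, 93 → 98.
Stops: perfect cubes: 4³, 5³, 6³, …, so 64, 125, 216, 343, 512, 729 → 1000.
Putting it together: 102 m climbed, 98 photos, 1000 stops.

102 m climbed, 98 photos, 1000 stops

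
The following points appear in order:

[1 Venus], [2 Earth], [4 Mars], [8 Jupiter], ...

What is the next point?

First value: 1, 2, 4, 8 → 16 (×2 each step).
Planet goes Venus, Earth, Mars, Jupiter → Saturn (runs through the planets Mercury→Neptune).
Combining the parts gives [16 Saturn].

[16 Saturn]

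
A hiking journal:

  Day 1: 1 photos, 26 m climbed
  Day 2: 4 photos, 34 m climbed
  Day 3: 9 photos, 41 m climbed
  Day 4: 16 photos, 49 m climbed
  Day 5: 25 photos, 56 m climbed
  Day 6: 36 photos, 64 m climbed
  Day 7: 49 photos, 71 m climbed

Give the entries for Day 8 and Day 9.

Photos — perfect squares: 1², 2², 3², …: 1, 4, 9, 16, 25, 36, 49 → 64 → 81.
M climbed: alternating steps +8, +7, +8, +7, …, so 26, 34, 41, 49, 56, 64, 71 → 79 → 86.
Putting the parts together: 64 photos, 79 m climbed and then 81 photos, 86 m climbed.

64 photos, 79 m climbed; 81 photos, 86 m climbed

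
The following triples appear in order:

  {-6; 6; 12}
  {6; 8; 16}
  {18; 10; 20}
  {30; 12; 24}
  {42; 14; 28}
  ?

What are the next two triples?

{54; 16; 32}, {66; 18; 36}

For the first slot, +12 each step: -6, 6, 18, 30, 42 → 54 → 66.
Second slot: 6, 8, 10, 12, 14 → 16 → 18 (+2 each step).
Third slot: 12, 16, 20, 24, 28 → 32 → 36 (always 2 × the second slot).
Putting the parts together: {54; 16; 32} and then {66; 18; 36}.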